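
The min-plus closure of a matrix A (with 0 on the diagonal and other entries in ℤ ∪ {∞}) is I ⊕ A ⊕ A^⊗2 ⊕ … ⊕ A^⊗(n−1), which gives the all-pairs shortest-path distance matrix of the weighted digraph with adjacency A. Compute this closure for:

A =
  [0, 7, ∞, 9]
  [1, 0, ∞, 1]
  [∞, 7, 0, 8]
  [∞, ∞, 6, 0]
Closure =
  [0, 7, 14, 8]
  [1, 0, 7, 1]
  [8, 7, 0, 8]
  [14, 13, 6, 0]

This is the Floyd-Warshall all-pairs shortest-path computation. For each intermediate vertex k = 0, 1, …, 3, update dist[i][j] ← min(dist[i][j], dist[i][k] + dist[k][j]). The final matrix gives, for each (i, j), the minimum total weight of any directed path from i to j (possibly empty when i = j).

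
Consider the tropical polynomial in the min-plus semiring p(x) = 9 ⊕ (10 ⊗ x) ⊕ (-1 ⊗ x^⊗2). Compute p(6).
p(6) = 9

A tropical monomial a ⊗ x^⊗i evaluates to a + i · x. Evaluating each term at x = 6:
  Term 0 contributes 9 + 0 · 6 = 9
  Term 1 contributes 10 + 1 · 6 = 16
  Term 2 contributes -1 + 2 · 6 = 11
p(6) = ⊕ of these = min[9, 16, 11] = 9.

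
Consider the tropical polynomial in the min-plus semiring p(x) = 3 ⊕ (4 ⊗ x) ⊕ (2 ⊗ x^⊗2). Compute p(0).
p(0) = 2

A tropical monomial a ⊗ x^⊗i evaluates to a + i · x. Evaluating each term at x = 0:
  Term 0 contributes 3 + 0 · 0 = 3
  Term 1 contributes 4 + 1 · 0 = 4
  Term 2 contributes 2 + 2 · 0 = 2
p(0) = ⊕ of these = min[3, 4, 2] = 2.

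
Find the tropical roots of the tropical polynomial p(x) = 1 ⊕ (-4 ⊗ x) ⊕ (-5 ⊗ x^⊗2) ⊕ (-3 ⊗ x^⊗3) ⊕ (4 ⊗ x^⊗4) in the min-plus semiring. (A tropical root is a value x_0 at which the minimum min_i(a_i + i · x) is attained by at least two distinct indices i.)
Roots: {-7, -2, 1, 5}

Each tropical root is a break point of the lower envelope of the lines y = a_i + i · x (there are 5 lines, with slopes 0, 1, ..., 4). Only the lines that attain the minimum somewhere contribute to roots; other lines are dominated. Here the surviving (envelope) indices are i = 4, i = 3, i = 2, i = 1, i = 0.
Intersections between consecutive envelope lines give the roots: for adjacent envelope indices i < j the intersection is x = (a_i − a_j) / (j − i). Reading off the sorted break points: {-7, -2, 1, 5}.
Verification: at each break x_0, at least two indices attain the minimum of min_i(a_i + i · x_0).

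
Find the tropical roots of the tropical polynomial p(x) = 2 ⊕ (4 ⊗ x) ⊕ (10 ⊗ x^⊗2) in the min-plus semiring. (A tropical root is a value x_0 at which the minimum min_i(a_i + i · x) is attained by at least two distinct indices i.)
Roots: {-6, -2}

Each tropical root is a break point of the lower envelope of the lines y = a_i + i · x (there are 3 lines, with slopes 0, 1, ..., 2). Only the lines that attain the minimum somewhere contribute to roots; other lines are dominated. Here the surviving (envelope) indices are i = 2, i = 1, i = 0.
Intersections between consecutive envelope lines give the roots: for adjacent envelope indices i < j the intersection is x = (a_i − a_j) / (j − i). Reading off the sorted break points: {-6, -2}.
Verification: at each break x_0, at least two indices attain the minimum of min_i(a_i + i · x_0).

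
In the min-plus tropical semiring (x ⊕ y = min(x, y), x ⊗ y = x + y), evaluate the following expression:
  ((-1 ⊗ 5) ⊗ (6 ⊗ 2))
((-1 ⊗ 5) ⊗ (6 ⊗ 2)) = 12

Expand innermost to outermost. Recall ⊕ takes the minimum of its arguments and ⊗ takes their sum. Working out the expression ((-1 ⊗ 5) ⊗ (6 ⊗ 2)) gives 12.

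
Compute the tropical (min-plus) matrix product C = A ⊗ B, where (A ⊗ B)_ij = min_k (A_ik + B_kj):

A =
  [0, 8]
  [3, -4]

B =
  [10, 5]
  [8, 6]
A ⊗ B =
  [10, 5]
  [4, 2]

Apply the min-plus product entry-by-entry:
  C[0][0] = min over k of (A[0][0] + B[0][0] = 0 + 10 = 10, A[0][1] + B[1][0] = 8 + 8 = 16) = 10 (attained at k = 0)
  C[0][1] = min over k of (A[0][0] + B[0][1] = 0 + 5 = 5, A[0][1] + B[1][1] = 8 + 6 = 14) = 5 (attained at k = 0)
  C[1][0] = min over k of (A[1][0] + B[0][0] = 3 + 10 = 13, A[1][1] + B[1][0] = -4 + 8 = 4) = 4 (attained at k = 1)
  C[1][1] = min over k of (A[1][0] + B[0][1] = 3 + 5 = 8, A[1][1] + B[1][1] = -4 + 6 = 2) = 2 (attained at k = 1)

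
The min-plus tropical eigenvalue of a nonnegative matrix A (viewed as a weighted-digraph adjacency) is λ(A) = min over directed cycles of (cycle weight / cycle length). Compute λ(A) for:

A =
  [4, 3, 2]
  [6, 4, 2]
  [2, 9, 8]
λ(A) = 2

Enumerate directed cycles and compute their means (weight / length). Sample:
  cycle 0 → 0: weight = 4, length = 1, mean = 4/1 ≈ 4.000
  cycle 1 → 1: weight = 4, length = 1, mean = 4/1 ≈ 4.000
  cycle 2 → 2: weight = 8, length = 1, mean = 8/1 ≈ 8.000
  cycle 0 → 1 → 0: weight = 9, length = 2, mean = 9/2 ≈ 4.500
  cycle 0 → 2 → 0: weight = 4, length = 2, mean = 4/2 ≈ 2.000
  cycle 1 → 0 → 1: weight = 9, length = 2, mean = 9/2 ≈ 4.500
Minimum mean = 2.000, attained e.g. along the cycle 0 → 2 → 0 with weight 4 and length 2. So λ(A) = 4/2 = 2.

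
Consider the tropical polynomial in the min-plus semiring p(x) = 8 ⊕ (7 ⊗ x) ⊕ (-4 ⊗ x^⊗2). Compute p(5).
p(5) = 6

A tropical monomial a ⊗ x^⊗i evaluates to a + i · x. Evaluating each term at x = 5:
  Term 0 contributes 8 + 0 · 5 = 8
  Term 1 contributes 7 + 1 · 5 = 12
  Term 2 contributes -4 + 2 · 5 = 6
p(5) = ⊕ of these = min[8, 12, 6] = 6.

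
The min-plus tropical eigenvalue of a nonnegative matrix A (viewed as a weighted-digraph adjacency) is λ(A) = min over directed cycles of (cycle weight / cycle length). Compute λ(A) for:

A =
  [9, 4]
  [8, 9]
λ(A) = 6

Enumerate directed cycles and compute their means (weight / length). Sample:
  cycle 0 → 0: weight = 9, length = 1, mean = 9/1 ≈ 9.000
  cycle 1 → 1: weight = 9, length = 1, mean = 9/1 ≈ 9.000
  cycle 0 → 1 → 0: weight = 12, length = 2, mean = 12/2 ≈ 6.000
  cycle 1 → 0 → 1: weight = 12, length = 2, mean = 12/2 ≈ 6.000
Minimum mean = 6.000, attained e.g. along the cycle 0 → 1 → 0 with weight 12 and length 2. So λ(A) = 12/2 = 6.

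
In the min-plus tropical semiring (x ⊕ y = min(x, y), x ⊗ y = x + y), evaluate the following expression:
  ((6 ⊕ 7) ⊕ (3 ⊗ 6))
((6 ⊕ 7) ⊕ (3 ⊗ 6)) = 6

Expand innermost to outermost. Recall ⊕ takes the minimum of its arguments and ⊗ takes their sum. Working out the expression ((6 ⊕ 7) ⊕ (3 ⊗ 6)) gives 6.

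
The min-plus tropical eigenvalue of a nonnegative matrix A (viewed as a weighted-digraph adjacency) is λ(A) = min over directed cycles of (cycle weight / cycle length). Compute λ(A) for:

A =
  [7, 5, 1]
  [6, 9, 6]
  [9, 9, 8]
λ(A) = 5

Enumerate directed cycles and compute their means (weight / length). Sample:
  cycle 0 → 0: weight = 7, length = 1, mean = 7/1 ≈ 7.000
  cycle 1 → 1: weight = 9, length = 1, mean = 9/1 ≈ 9.000
  cycle 2 → 2: weight = 8, length = 1, mean = 8/1 ≈ 8.000
  cycle 0 → 1 → 0: weight = 11, length = 2, mean = 11/2 ≈ 5.500
  cycle 0 → 2 → 0: weight = 10, length = 2, mean = 10/2 ≈ 5.000
  cycle 1 → 0 → 1: weight = 11, length = 2, mean = 11/2 ≈ 5.500
Minimum mean = 5.000, attained e.g. along the cycle 0 → 2 → 0 with weight 10 and length 2. So λ(A) = 10/2 = 5.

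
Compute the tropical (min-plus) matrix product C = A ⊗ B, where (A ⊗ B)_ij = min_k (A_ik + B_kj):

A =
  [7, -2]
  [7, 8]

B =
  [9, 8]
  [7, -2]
A ⊗ B =
  [5, -4]
  [15, 6]

Apply the min-plus product entry-by-entry:
  C[0][0] = min over k of (A[0][0] + B[0][0] = 7 + 9 = 16, A[0][1] + B[1][0] = -2 + 7 = 5) = 5 (attained at k = 1)
  C[0][1] = min over k of (A[0][0] + B[0][1] = 7 + 8 = 15, A[0][1] + B[1][1] = -2 + -2 = -4) = -4 (attained at k = 1)
  C[1][0] = min over k of (A[1][0] + B[0][0] = 7 + 9 = 16, A[1][1] + B[1][0] = 8 + 7 = 15) = 15 (attained at k = 1)
  C[1][1] = min over k of (A[1][0] + B[0][1] = 7 + 8 = 15, A[1][1] + B[1][1] = 8 + -2 = 6) = 6 (attained at k = 1)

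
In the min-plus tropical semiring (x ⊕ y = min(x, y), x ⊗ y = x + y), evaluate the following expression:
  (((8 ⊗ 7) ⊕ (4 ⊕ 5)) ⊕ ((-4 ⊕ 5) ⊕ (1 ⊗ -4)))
(((8 ⊗ 7) ⊕ (4 ⊕ 5)) ⊕ ((-4 ⊕ 5) ⊕ (1 ⊗ -4))) = -4

Expand innermost to outermost. Recall ⊕ takes the minimum of its arguments and ⊗ takes their sum. Working out the expression (((8 ⊗ 7) ⊕ (4 ⊕ 5)) ⊕ ((-4 ⊕ 5) ⊕ (1 ⊗ -4))) gives -4.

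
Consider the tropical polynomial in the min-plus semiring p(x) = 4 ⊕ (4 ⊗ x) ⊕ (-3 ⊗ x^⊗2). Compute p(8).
p(8) = 4

A tropical monomial a ⊗ x^⊗i evaluates to a + i · x. Evaluating each term at x = 8:
  Term 0 contributes 4 + 0 · 8 = 4
  Term 1 contributes 4 + 1 · 8 = 12
  Term 2 contributes -3 + 2 · 8 = 13
p(8) = ⊕ of these = min[4, 12, 13] = 4.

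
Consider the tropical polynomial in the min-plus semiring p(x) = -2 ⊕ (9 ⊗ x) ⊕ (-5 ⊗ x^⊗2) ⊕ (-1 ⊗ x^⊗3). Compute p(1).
p(1) = -3

A tropical monomial a ⊗ x^⊗i evaluates to a + i · x. Evaluating each term at x = 1:
  Term 0 contributes -2 + 0 · 1 = -2
  Term 1 contributes 9 + 1 · 1 = 10
  Term 2 contributes -5 + 2 · 1 = -3
  Term 3 contributes -1 + 3 · 1 = 2
p(1) = ⊕ of these = min[-2, 10, -3, 2] = -3.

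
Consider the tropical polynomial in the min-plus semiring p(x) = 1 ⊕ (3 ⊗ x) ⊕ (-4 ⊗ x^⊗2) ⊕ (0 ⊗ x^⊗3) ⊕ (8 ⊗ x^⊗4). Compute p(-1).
p(-1) = -6

A tropical monomial a ⊗ x^⊗i evaluates to a + i · x. Evaluating each term at x = -1:
  Term 0 contributes 1 + 0 · -1 = 1
  Term 1 contributes 3 + 1 · -1 = 2
  Term 2 contributes -4 + 2 · -1 = -6
  Term 3 contributes 0 + 3 · -1 = -3
  Term 4 contributes 8 + 4 · -1 = 4
p(-1) = ⊕ of these = min[1, 2, -6, -3, 4] = -6.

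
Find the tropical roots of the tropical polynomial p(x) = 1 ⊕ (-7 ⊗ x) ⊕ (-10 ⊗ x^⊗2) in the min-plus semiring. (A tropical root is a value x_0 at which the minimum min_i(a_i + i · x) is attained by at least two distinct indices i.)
Roots: {3, 8}

Each tropical root is a break point of the lower envelope of the lines y = a_i + i · x (there are 3 lines, with slopes 0, 1, ..., 2). Only the lines that attain the minimum somewhere contribute to roots; other lines are dominated. Here the surviving (envelope) indices are i = 2, i = 1, i = 0.
Intersections between consecutive envelope lines give the roots: for adjacent envelope indices i < j the intersection is x = (a_i − a_j) / (j − i). Reading off the sorted break points: {3, 8}.
Verification: at each break x_0, at least two indices attain the minimum of min_i(a_i + i · x_0).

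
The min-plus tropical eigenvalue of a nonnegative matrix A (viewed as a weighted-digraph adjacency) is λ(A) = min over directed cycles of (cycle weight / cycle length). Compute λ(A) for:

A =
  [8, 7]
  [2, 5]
λ(A) = 9/2

Enumerate directed cycles and compute their means (weight / length). Sample:
  cycle 0 → 0: weight = 8, length = 1, mean = 8/1 ≈ 8.000
  cycle 1 → 1: weight = 5, length = 1, mean = 5/1 ≈ 5.000
  cycle 0 → 1 → 0: weight = 9, length = 2, mean = 9/2 ≈ 4.500
  cycle 1 → 0 → 1: weight = 9, length = 2, mean = 9/2 ≈ 4.500
Minimum mean = 4.500, attained e.g. along the cycle 0 → 1 → 0 with weight 9 and length 2. So λ(A) = 9/2 = 9/2.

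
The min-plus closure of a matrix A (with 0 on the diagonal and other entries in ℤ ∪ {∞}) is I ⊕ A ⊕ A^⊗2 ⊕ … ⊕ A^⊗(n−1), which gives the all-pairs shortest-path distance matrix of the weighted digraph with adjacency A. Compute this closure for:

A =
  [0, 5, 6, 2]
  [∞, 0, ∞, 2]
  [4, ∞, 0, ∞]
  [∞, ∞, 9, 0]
Closure =
  [0, 5, 6, 2]
  [15, 0, 11, 2]
  [4, 9, 0, 6]
  [13, 18, 9, 0]

This is the Floyd-Warshall all-pairs shortest-path computation. For each intermediate vertex k = 0, 1, …, 3, update dist[i][j] ← min(dist[i][j], dist[i][k] + dist[k][j]). The final matrix gives, for each (i, j), the minimum total weight of any directed path from i to j (possibly empty when i = j).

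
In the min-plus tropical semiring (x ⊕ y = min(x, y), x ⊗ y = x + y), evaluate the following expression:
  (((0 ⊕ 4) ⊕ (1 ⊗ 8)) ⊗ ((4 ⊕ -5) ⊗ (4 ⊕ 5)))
(((0 ⊕ 4) ⊕ (1 ⊗ 8)) ⊗ ((4 ⊕ -5) ⊗ (4 ⊕ 5))) = -1

Expand innermost to outermost. Recall ⊕ takes the minimum of its arguments and ⊗ takes their sum. Working out the expression (((0 ⊕ 4) ⊕ (1 ⊗ 8)) ⊗ ((4 ⊕ -5) ⊗ (4 ⊕ 5))) gives -1.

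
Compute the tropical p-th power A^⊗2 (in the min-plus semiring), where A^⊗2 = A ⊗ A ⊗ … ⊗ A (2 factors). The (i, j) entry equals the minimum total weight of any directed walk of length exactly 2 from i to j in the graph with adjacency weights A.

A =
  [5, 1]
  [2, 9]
A^⊗2 =
  [3, 6]
  [7, 3]

Each entry (A^⊗2)_ij equals the minimum over all length-2 walks i = v_0 → v_1 → … → v_2 = j of Σ_t A[v_t][v_{t+1}]. For example, for (i, j) = (0, 1) we minimise over 2 possible intermediate vertex sequences; the minimum is 6, attained along the walk 0 → 0 → 1.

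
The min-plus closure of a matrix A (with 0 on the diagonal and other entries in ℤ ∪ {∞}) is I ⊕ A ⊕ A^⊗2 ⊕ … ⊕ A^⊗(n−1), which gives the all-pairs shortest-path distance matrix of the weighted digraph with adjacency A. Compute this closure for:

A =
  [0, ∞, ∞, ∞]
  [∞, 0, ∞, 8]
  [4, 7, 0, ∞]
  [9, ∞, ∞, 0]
Closure =
  [0, ∞, ∞, ∞]
  [17, 0, ∞, 8]
  [4, 7, 0, 15]
  [9, ∞, ∞, 0]

This is the Floyd-Warshall all-pairs shortest-path computation. For each intermediate vertex k = 0, 1, …, 3, update dist[i][j] ← min(dist[i][j], dist[i][k] + dist[k][j]). The final matrix gives, for each (i, j), the minimum total weight of any directed path from i to j (possibly empty when i = j).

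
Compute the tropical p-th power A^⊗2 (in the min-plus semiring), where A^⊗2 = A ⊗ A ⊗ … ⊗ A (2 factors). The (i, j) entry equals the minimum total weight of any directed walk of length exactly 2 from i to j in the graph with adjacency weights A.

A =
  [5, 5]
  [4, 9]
A^⊗2 =
  [9, 10]
  [9, 9]

Each entry (A^⊗2)_ij equals the minimum over all length-2 walks i = v_0 → v_1 → … → v_2 = j of Σ_t A[v_t][v_{t+1}]. For example, for (i, j) = (0, 1) we minimise over 2 possible intermediate vertex sequences; the minimum is 10, attained along the walk 0 → 0 → 1.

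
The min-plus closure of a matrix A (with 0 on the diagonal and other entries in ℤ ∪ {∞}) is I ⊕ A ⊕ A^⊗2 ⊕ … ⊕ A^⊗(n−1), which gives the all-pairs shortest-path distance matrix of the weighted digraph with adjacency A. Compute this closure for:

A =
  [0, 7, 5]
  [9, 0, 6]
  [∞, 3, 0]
Closure =
  [0, 7, 5]
  [9, 0, 6]
  [12, 3, 0]

This is the Floyd-Warshall all-pairs shortest-path computation. For each intermediate vertex k = 0, 1, …, 2, update dist[i][j] ← min(dist[i][j], dist[i][k] + dist[k][j]). The final matrix gives, for each (i, j), the minimum total weight of any directed path from i to j (possibly empty when i = j).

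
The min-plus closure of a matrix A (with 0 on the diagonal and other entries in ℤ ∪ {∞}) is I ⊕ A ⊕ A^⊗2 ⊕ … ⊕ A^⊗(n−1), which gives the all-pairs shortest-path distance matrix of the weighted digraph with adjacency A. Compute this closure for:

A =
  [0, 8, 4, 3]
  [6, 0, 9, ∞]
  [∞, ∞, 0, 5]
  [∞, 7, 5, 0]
Closure =
  [0, 8, 4, 3]
  [6, 0, 9, 9]
  [18, 12, 0, 5]
  [13, 7, 5, 0]

This is the Floyd-Warshall all-pairs shortest-path computation. For each intermediate vertex k = 0, 1, …, 3, update dist[i][j] ← min(dist[i][j], dist[i][k] + dist[k][j]). The final matrix gives, for each (i, j), the minimum total weight of any directed path from i to j (possibly empty when i = j).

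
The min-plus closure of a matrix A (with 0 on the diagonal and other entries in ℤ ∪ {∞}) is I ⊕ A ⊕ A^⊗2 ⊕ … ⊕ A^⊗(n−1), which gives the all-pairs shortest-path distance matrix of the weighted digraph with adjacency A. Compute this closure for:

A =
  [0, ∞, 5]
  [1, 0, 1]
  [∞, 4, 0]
Closure =
  [0, 9, 5]
  [1, 0, 1]
  [5, 4, 0]

This is the Floyd-Warshall all-pairs shortest-path computation. For each intermediate vertex k = 0, 1, …, 2, update dist[i][j] ← min(dist[i][j], dist[i][k] + dist[k][j]). The final matrix gives, for each (i, j), the minimum total weight of any directed path from i to j (possibly empty when i = j).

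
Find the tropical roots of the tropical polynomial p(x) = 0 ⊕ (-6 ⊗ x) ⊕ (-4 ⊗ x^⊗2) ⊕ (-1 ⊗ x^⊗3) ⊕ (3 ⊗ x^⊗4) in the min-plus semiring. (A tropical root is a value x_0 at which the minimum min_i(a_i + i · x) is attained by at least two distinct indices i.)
Roots: {-4, -3, -2, 6}

Each tropical root is a break point of the lower envelope of the lines y = a_i + i · x (there are 5 lines, with slopes 0, 1, ..., 4). Only the lines that attain the minimum somewhere contribute to roots; other lines are dominated. Here the surviving (envelope) indices are i = 4, i = 3, i = 2, i = 1, i = 0.
Intersections between consecutive envelope lines give the roots: for adjacent envelope indices i < j the intersection is x = (a_i − a_j) / (j − i). Reading off the sorted break points: {-4, -3, -2, 6}.
Verification: at each break x_0, at least two indices attain the minimum of min_i(a_i + i · x_0).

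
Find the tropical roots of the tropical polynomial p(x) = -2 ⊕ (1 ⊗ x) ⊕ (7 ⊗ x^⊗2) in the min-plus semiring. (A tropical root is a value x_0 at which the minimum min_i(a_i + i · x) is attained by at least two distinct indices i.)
Roots: {-6, -3}

Each tropical root is a break point of the lower envelope of the lines y = a_i + i · x (there are 3 lines, with slopes 0, 1, ..., 2). Only the lines that attain the minimum somewhere contribute to roots; other lines are dominated. Here the surviving (envelope) indices are i = 2, i = 1, i = 0.
Intersections between consecutive envelope lines give the roots: for adjacent envelope indices i < j the intersection is x = (a_i − a_j) / (j − i). Reading off the sorted break points: {-6, -3}.
Verification: at each break x_0, at least two indices attain the minimum of min_i(a_i + i · x_0).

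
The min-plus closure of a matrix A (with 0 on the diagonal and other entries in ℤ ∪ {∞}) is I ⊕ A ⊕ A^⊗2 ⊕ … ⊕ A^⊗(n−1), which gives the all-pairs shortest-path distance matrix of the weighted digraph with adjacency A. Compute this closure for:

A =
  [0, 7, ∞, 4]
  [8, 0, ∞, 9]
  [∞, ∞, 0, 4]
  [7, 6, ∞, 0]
Closure =
  [0, 7, ∞, 4]
  [8, 0, ∞, 9]
  [11, 10, 0, 4]
  [7, 6, ∞, 0]

This is the Floyd-Warshall all-pairs shortest-path computation. For each intermediate vertex k = 0, 1, …, 3, update dist[i][j] ← min(dist[i][j], dist[i][k] + dist[k][j]). The final matrix gives, for each (i, j), the minimum total weight of any directed path from i to j (possibly empty when i = j).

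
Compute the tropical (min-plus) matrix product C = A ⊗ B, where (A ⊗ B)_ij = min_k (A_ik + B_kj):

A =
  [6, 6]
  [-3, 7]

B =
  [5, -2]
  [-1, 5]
A ⊗ B =
  [5, 4]
  [2, -5]

Apply the min-plus product entry-by-entry:
  C[0][0] = min over k of (A[0][0] + B[0][0] = 6 + 5 = 11, A[0][1] + B[1][0] = 6 + -1 = 5) = 5 (attained at k = 1)
  C[0][1] = min over k of (A[0][0] + B[0][1] = 6 + -2 = 4, A[0][1] + B[1][1] = 6 + 5 = 11) = 4 (attained at k = 0)
  C[1][0] = min over k of (A[1][0] + B[0][0] = -3 + 5 = 2, A[1][1] + B[1][0] = 7 + -1 = 6) = 2 (attained at k = 0)
  C[1][1] = min over k of (A[1][0] + B[0][1] = -3 + -2 = -5, A[1][1] + B[1][1] = 7 + 5 = 12) = -5 (attained at k = 0)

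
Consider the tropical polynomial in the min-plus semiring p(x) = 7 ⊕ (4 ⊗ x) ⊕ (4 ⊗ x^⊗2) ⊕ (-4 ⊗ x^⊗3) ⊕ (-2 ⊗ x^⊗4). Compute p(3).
p(3) = 5

A tropical monomial a ⊗ x^⊗i evaluates to a + i · x. Evaluating each term at x = 3:
  Term 0 contributes 7 + 0 · 3 = 7
  Term 1 contributes 4 + 1 · 3 = 7
  Term 2 contributes 4 + 2 · 3 = 10
  Term 3 contributes -4 + 3 · 3 = 5
  Term 4 contributes -2 + 4 · 3 = 10
p(3) = ⊕ of these = min[7, 7, 10, 5, 10] = 5.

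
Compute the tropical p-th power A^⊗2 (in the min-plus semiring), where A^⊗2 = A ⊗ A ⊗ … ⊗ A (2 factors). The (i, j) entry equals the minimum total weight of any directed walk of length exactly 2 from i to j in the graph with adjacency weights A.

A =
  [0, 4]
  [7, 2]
A^⊗2 =
  [0, 4]
  [7, 4]

Each entry (A^⊗2)_ij equals the minimum over all length-2 walks i = v_0 → v_1 → … → v_2 = j of Σ_t A[v_t][v_{t+1}]. For example, for (i, j) = (0, 1) we minimise over 2 possible intermediate vertex sequences; the minimum is 4, attained along the walk 0 → 0 → 1.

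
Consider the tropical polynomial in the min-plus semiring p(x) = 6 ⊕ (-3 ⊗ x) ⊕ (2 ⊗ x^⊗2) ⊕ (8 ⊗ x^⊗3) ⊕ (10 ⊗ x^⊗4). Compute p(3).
p(3) = 0

A tropical monomial a ⊗ x^⊗i evaluates to a + i · x. Evaluating each term at x = 3:
  Term 0 contributes 6 + 0 · 3 = 6
  Term 1 contributes -3 + 1 · 3 = 0
  Term 2 contributes 2 + 2 · 3 = 8
  Term 3 contributes 8 + 3 · 3 = 17
  Term 4 contributes 10 + 4 · 3 = 22
p(3) = ⊕ of these = min[6, 0, 8, 17, 22] = 0.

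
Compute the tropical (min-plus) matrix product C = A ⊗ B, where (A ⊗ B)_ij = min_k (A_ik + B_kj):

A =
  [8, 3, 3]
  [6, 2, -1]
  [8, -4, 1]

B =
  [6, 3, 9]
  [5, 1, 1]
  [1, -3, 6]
A ⊗ B =
  [4, 0, 4]
  [0, -4, 3]
  [1, -3, -3]

Apply the min-plus product entry-by-entry:
  C[0][0] = min over k of (A[0][0] + B[0][0] = 8 + 6 = 14, A[0][1] + B[1][0] = 3 + 5 = 8, A[0][2] + B[2][0] = 3 + 1 = 4) = 4 (attained at k = 2)
  C[0][1] = min over k of (A[0][0] + B[0][1] = 8 + 3 = 11, A[0][1] + B[1][1] = 3 + 1 = 4, A[0][2] + B[2][1] = 3 + -3 = 0) = 0 (attained at k = 2)
  C[0][2] = min over k of (A[0][0] + B[0][2] = 8 + 9 = 17, A[0][1] + B[1][2] = 3 + 1 = 4, A[0][2] + B[2][2] = 3 + 6 = 9) = 4 (attained at k = 1)
  C[1][0] = min over k of (A[1][0] + B[0][0] = 6 + 6 = 12, A[1][1] + B[1][0] = 2 + 5 = 7, A[1][2] + B[2][0] = -1 + 1 = 0) = 0 (attained at k = 2)
  C[1][1] = min over k of (A[1][0] + B[0][1] = 6 + 3 = 9, A[1][1] + B[1][1] = 2 + 1 = 3, A[1][2] + B[2][1] = -1 + -3 = -4) = -4 (attained at k = 2)
  C[1][2] = min over k of (A[1][0] + B[0][2] = 6 + 9 = 15, A[1][1] + B[1][2] = 2 + 1 = 3, A[1][2] + B[2][2] = -1 + 6 = 5) = 3 (attained at k = 1)
  C[2][0] = min over k of (A[2][0] + B[0][0] = 8 + 6 = 14, A[2][1] + B[1][0] = -4 + 5 = 1, A[2][2] + B[2][0] = 1 + 1 = 2) = 1 (attained at k = 1)
  C[2][1] = min over k of (A[2][0] + B[0][1] = 8 + 3 = 11, A[2][1] + B[1][1] = -4 + 1 = -3, A[2][2] + B[2][1] = 1 + -3 = -2) = -3 (attained at k = 1)
  C[2][2] = min over k of (A[2][0] + B[0][2] = 8 + 9 = 17, A[2][1] + B[1][2] = -4 + 1 = -3, A[2][2] + B[2][2] = 1 + 6 = 7) = -3 (attained at k = 1)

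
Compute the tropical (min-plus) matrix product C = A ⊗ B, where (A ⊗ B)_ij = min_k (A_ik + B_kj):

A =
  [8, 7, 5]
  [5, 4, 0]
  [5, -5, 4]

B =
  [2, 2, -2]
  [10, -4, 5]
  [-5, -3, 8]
A ⊗ B =
  [0, 2, 6]
  [-5, -3, 3]
  [-1, -9, 0]

Apply the min-plus product entry-by-entry:
  C[0][0] = min over k of (A[0][0] + B[0][0] = 8 + 2 = 10, A[0][1] + B[1][0] = 7 + 10 = 17, A[0][2] + B[2][0] = 5 + -5 = 0) = 0 (attained at k = 2)
  C[0][1] = min over k of (A[0][0] + B[0][1] = 8 + 2 = 10, A[0][1] + B[1][1] = 7 + -4 = 3, A[0][2] + B[2][1] = 5 + -3 = 2) = 2 (attained at k = 2)
  C[0][2] = min over k of (A[0][0] + B[0][2] = 8 + -2 = 6, A[0][1] + B[1][2] = 7 + 5 = 12, A[0][2] + B[2][2] = 5 + 8 = 13) = 6 (attained at k = 0)
  C[1][0] = min over k of (A[1][0] + B[0][0] = 5 + 2 = 7, A[1][1] + B[1][0] = 4 + 10 = 14, A[1][2] + B[2][0] = 0 + -5 = -5) = -5 (attained at k = 2)
  C[1][1] = min over k of (A[1][0] + B[0][1] = 5 + 2 = 7, A[1][1] + B[1][1] = 4 + -4 = 0, A[1][2] + B[2][1] = 0 + -3 = -3) = -3 (attained at k = 2)
  C[1][2] = min over k of (A[1][0] + B[0][2] = 5 + -2 = 3, A[1][1] + B[1][2] = 4 + 5 = 9, A[1][2] + B[2][2] = 0 + 8 = 8) = 3 (attained at k = 0)
  C[2][0] = min over k of (A[2][0] + B[0][0] = 5 + 2 = 7, A[2][1] + B[1][0] = -5 + 10 = 5, A[2][2] + B[2][0] = 4 + -5 = -1) = -1 (attained at k = 2)
  C[2][1] = min over k of (A[2][0] + B[0][1] = 5 + 2 = 7, A[2][1] + B[1][1] = -5 + -4 = -9, A[2][2] + B[2][1] = 4 + -3 = 1) = -9 (attained at k = 1)
  C[2][2] = min over k of (A[2][0] + B[0][2] = 5 + -2 = 3, A[2][1] + B[1][2] = -5 + 5 = 0, A[2][2] + B[2][2] = 4 + 8 = 12) = 0 (attained at k = 1)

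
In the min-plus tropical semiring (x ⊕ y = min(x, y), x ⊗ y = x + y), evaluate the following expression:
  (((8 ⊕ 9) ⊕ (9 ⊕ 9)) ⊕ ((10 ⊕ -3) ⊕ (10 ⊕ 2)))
(((8 ⊕ 9) ⊕ (9 ⊕ 9)) ⊕ ((10 ⊕ -3) ⊕ (10 ⊕ 2))) = -3

Expand innermost to outermost. Recall ⊕ takes the minimum of its arguments and ⊗ takes their sum. Working out the expression (((8 ⊕ 9) ⊕ (9 ⊕ 9)) ⊕ ((10 ⊕ -3) ⊕ (10 ⊕ 2))) gives -3.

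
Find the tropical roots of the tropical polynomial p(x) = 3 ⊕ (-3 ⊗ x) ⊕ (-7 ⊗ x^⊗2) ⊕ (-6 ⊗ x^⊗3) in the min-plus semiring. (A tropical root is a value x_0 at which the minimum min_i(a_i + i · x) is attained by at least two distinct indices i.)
Roots: {-1, 4, 6}

Each tropical root is a break point of the lower envelope of the lines y = a_i + i · x (there are 4 lines, with slopes 0, 1, ..., 3). Only the lines that attain the minimum somewhere contribute to roots; other lines are dominated. Here the surviving (envelope) indices are i = 3, i = 2, i = 1, i = 0.
Intersections between consecutive envelope lines give the roots: for adjacent envelope indices i < j the intersection is x = (a_i − a_j) / (j − i). Reading off the sorted break points: {-1, 4, 6}.
Verification: at each break x_0, at least two indices attain the minimum of min_i(a_i + i · x_0).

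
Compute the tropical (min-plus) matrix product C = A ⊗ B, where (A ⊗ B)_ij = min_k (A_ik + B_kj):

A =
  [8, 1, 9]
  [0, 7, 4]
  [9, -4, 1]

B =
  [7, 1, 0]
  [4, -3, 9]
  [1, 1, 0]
A ⊗ B =
  [5, -2, 8]
  [5, 1, 0]
  [0, -7, 1]

Apply the min-plus product entry-by-entry:
  C[0][0] = min over k of (A[0][0] + B[0][0] = 8 + 7 = 15, A[0][1] + B[1][0] = 1 + 4 = 5, A[0][2] + B[2][0] = 9 + 1 = 10) = 5 (attained at k = 1)
  C[0][1] = min over k of (A[0][0] + B[0][1] = 8 + 1 = 9, A[0][1] + B[1][1] = 1 + -3 = -2, A[0][2] + B[2][1] = 9 + 1 = 10) = -2 (attained at k = 1)
  C[0][2] = min over k of (A[0][0] + B[0][2] = 8 + 0 = 8, A[0][1] + B[1][2] = 1 + 9 = 10, A[0][2] + B[2][2] = 9 + 0 = 9) = 8 (attained at k = 0)
  C[1][0] = min over k of (A[1][0] + B[0][0] = 0 + 7 = 7, A[1][1] + B[1][0] = 7 + 4 = 11, A[1][2] + B[2][0] = 4 + 1 = 5) = 5 (attained at k = 2)
  C[1][1] = min over k of (A[1][0] + B[0][1] = 0 + 1 = 1, A[1][1] + B[1][1] = 7 + -3 = 4, A[1][2] + B[2][1] = 4 + 1 = 5) = 1 (attained at k = 0)
  C[1][2] = min over k of (A[1][0] + B[0][2] = 0 + 0 = 0, A[1][1] + B[1][2] = 7 + 9 = 16, A[1][2] + B[2][2] = 4 + 0 = 4) = 0 (attained at k = 0)
  C[2][0] = min over k of (A[2][0] + B[0][0] = 9 + 7 = 16, A[2][1] + B[1][0] = -4 + 4 = 0, A[2][2] + B[2][0] = 1 + 1 = 2) = 0 (attained at k = 1)
  C[2][1] = min over k of (A[2][0] + B[0][1] = 9 + 1 = 10, A[2][1] + B[1][1] = -4 + -3 = -7, A[2][2] + B[2][1] = 1 + 1 = 2) = -7 (attained at k = 1)
  C[2][2] = min over k of (A[2][0] + B[0][2] = 9 + 0 = 9, A[2][1] + B[1][2] = -4 + 9 = 5, A[2][2] + B[2][2] = 1 + 0 = 1) = 1 (attained at k = 2)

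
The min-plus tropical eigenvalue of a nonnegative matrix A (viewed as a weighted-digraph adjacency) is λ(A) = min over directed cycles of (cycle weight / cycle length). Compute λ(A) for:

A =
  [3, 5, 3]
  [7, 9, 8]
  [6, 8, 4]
λ(A) = 3

Enumerate directed cycles and compute their means (weight / length). Sample:
  cycle 0 → 0: weight = 3, length = 1, mean = 3/1 ≈ 3.000
  cycle 1 → 1: weight = 9, length = 1, mean = 9/1 ≈ 9.000
  cycle 2 → 2: weight = 4, length = 1, mean = 4/1 ≈ 4.000
  cycle 0 → 1 → 0: weight = 12, length = 2, mean = 12/2 ≈ 6.000
  cycle 0 → 2 → 0: weight = 9, length = 2, mean = 9/2 ≈ 4.500
  cycle 1 → 0 → 1: weight = 12, length = 2, mean = 12/2 ≈ 6.000
Minimum mean = 3.000, attained e.g. along the cycle 0 → 0 with weight 3 and length 1. So λ(A) = 3/1 = 3.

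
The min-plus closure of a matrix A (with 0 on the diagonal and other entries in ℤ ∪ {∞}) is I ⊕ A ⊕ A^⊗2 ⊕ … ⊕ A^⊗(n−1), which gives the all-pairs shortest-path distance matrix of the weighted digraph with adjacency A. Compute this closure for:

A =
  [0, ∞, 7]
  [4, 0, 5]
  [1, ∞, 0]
Closure =
  [0, ∞, 7]
  [4, 0, 5]
  [1, ∞, 0]

This is the Floyd-Warshall all-pairs shortest-path computation. For each intermediate vertex k = 0, 1, …, 2, update dist[i][j] ← min(dist[i][j], dist[i][k] + dist[k][j]). The final matrix gives, for each (i, j), the minimum total weight of any directed path from i to j (possibly empty when i = j).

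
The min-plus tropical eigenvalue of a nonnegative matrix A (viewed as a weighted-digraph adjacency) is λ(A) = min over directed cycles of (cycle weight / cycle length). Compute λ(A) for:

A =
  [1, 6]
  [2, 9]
λ(A) = 1

Enumerate directed cycles and compute their means (weight / length). Sample:
  cycle 0 → 0: weight = 1, length = 1, mean = 1/1 ≈ 1.000
  cycle 1 → 1: weight = 9, length = 1, mean = 9/1 ≈ 9.000
  cycle 0 → 1 → 0: weight = 8, length = 2, mean = 8/2 ≈ 4.000
  cycle 1 → 0 → 1: weight = 8, length = 2, mean = 8/2 ≈ 4.000
Minimum mean = 1.000, attained e.g. along the cycle 0 → 0 with weight 1 and length 1. So λ(A) = 1/1 = 1.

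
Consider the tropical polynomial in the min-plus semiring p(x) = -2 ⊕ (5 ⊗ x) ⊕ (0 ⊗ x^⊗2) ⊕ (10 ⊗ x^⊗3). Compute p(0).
p(0) = -2

A tropical monomial a ⊗ x^⊗i evaluates to a + i · x. Evaluating each term at x = 0:
  Term 0 contributes -2 + 0 · 0 = -2
  Term 1 contributes 5 + 1 · 0 = 5
  Term 2 contributes 0 + 2 · 0 = 0
  Term 3 contributes 10 + 3 · 0 = 10
p(0) = ⊕ of these = min[-2, 5, 0, 10] = -2.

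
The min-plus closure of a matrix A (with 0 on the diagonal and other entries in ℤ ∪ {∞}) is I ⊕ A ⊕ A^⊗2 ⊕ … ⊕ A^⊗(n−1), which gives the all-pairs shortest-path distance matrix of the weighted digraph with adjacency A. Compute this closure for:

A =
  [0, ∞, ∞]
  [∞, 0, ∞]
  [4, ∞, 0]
Closure =
  [0, ∞, ∞]
  [∞, 0, ∞]
  [4, ∞, 0]

This is the Floyd-Warshall all-pairs shortest-path computation. For each intermediate vertex k = 0, 1, …, 2, update dist[i][j] ← min(dist[i][j], dist[i][k] + dist[k][j]). The final matrix gives, for each (i, j), the minimum total weight of any directed path from i to j (possibly empty when i = j).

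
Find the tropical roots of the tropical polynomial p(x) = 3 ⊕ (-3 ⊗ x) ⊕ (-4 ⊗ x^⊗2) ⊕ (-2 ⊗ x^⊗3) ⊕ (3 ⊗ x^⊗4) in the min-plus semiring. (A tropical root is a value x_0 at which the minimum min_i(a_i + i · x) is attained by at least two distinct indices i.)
Roots: {-5, -2, 1, 6}

Each tropical root is a break point of the lower envelope of the lines y = a_i + i · x (there are 5 lines, with slopes 0, 1, ..., 4). Only the lines that attain the minimum somewhere contribute to roots; other lines are dominated. Here the surviving (envelope) indices are i = 4, i = 3, i = 2, i = 1, i = 0.
Intersections between consecutive envelope lines give the roots: for adjacent envelope indices i < j the intersection is x = (a_i − a_j) / (j − i). Reading off the sorted break points: {-5, -2, 1, 6}.
Verification: at each break x_0, at least two indices attain the minimum of min_i(a_i + i · x_0).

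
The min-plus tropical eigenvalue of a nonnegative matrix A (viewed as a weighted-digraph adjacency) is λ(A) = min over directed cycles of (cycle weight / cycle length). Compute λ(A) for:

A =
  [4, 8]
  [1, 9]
λ(A) = 4

Enumerate directed cycles and compute their means (weight / length). Sample:
  cycle 0 → 0: weight = 4, length = 1, mean = 4/1 ≈ 4.000
  cycle 1 → 1: weight = 9, length = 1, mean = 9/1 ≈ 9.000
  cycle 0 → 1 → 0: weight = 9, length = 2, mean = 9/2 ≈ 4.500
  cycle 1 → 0 → 1: weight = 9, length = 2, mean = 9/2 ≈ 4.500
Minimum mean = 4.000, attained e.g. along the cycle 0 → 0 with weight 4 and length 1. So λ(A) = 4/1 = 4.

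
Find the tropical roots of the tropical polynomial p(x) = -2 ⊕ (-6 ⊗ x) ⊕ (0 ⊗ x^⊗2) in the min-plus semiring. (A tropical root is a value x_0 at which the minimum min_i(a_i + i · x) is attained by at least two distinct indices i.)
Roots: {-6, 4}

Each tropical root is a break point of the lower envelope of the lines y = a_i + i · x (there are 3 lines, with slopes 0, 1, ..., 2). Only the lines that attain the minimum somewhere contribute to roots; other lines are dominated. Here the surviving (envelope) indices are i = 2, i = 1, i = 0.
Intersections between consecutive envelope lines give the roots: for adjacent envelope indices i < j the intersection is x = (a_i − a_j) / (j − i). Reading off the sorted break points: {-6, 4}.
Verification: at each break x_0, at least two indices attain the minimum of min_i(a_i + i · x_0).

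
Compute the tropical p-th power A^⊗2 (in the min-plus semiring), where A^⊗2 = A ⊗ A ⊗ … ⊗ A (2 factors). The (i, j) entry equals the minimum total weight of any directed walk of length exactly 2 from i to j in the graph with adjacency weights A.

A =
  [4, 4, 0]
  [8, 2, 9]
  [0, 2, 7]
A^⊗2 =
  [0, 2, 4]
  [9, 4, 8]
  [4, 4, 0]

Each entry (A^⊗2)_ij equals the minimum over all length-2 walks i = v_0 → v_1 → … → v_2 = j of Σ_t A[v_t][v_{t+1}]. For example, for (i, j) = (0, 2) we minimise over 3 possible intermediate vertex sequences; the minimum is 4, attained along the walk 0 → 0 → 2.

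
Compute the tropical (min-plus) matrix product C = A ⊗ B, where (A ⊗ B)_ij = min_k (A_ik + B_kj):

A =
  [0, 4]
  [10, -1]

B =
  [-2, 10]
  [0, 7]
A ⊗ B =
  [-2, 10]
  [-1, 6]

Apply the min-plus product entry-by-entry:
  C[0][0] = min over k of (A[0][0] + B[0][0] = 0 + -2 = -2, A[0][1] + B[1][0] = 4 + 0 = 4) = -2 (attained at k = 0)
  C[0][1] = min over k of (A[0][0] + B[0][1] = 0 + 10 = 10, A[0][1] + B[1][1] = 4 + 7 = 11) = 10 (attained at k = 0)
  C[1][0] = min over k of (A[1][0] + B[0][0] = 10 + -2 = 8, A[1][1] + B[1][0] = -1 + 0 = -1) = -1 (attained at k = 1)
  C[1][1] = min over k of (A[1][0] + B[0][1] = 10 + 10 = 20, A[1][1] + B[1][1] = -1 + 7 = 6) = 6 (attained at k = 1)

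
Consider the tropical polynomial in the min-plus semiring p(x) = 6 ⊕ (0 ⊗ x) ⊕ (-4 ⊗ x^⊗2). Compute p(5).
p(5) = 5

A tropical monomial a ⊗ x^⊗i evaluates to a + i · x. Evaluating each term at x = 5:
  Term 0 contributes 6 + 0 · 5 = 6
  Term 1 contributes 0 + 1 · 5 = 5
  Term 2 contributes -4 + 2 · 5 = 6
p(5) = ⊕ of these = min[6, 5, 6] = 5.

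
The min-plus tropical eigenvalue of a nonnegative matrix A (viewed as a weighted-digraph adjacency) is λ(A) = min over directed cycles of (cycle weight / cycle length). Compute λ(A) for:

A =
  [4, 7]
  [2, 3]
λ(A) = 3

Enumerate directed cycles and compute their means (weight / length). Sample:
  cycle 0 → 0: weight = 4, length = 1, mean = 4/1 ≈ 4.000
  cycle 1 → 1: weight = 3, length = 1, mean = 3/1 ≈ 3.000
  cycle 0 → 1 → 0: weight = 9, length = 2, mean = 9/2 ≈ 4.500
  cycle 1 → 0 → 1: weight = 9, length = 2, mean = 9/2 ≈ 4.500
Minimum mean = 3.000, attained e.g. along the cycle 1 → 1 with weight 3 and length 1. So λ(A) = 3/1 = 3.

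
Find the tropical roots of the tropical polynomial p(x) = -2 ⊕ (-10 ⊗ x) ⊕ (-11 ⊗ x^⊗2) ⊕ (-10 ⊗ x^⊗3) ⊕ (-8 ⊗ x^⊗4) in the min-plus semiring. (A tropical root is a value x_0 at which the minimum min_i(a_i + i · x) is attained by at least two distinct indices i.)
Roots: {-2, -1, 1, 8}

Each tropical root is a break point of the lower envelope of the lines y = a_i + i · x (there are 5 lines, with slopes 0, 1, ..., 4). Only the lines that attain the minimum somewhere contribute to roots; other lines are dominated. Here the surviving (envelope) indices are i = 4, i = 3, i = 2, i = 1, i = 0.
Intersections between consecutive envelope lines give the roots: for adjacent envelope indices i < j the intersection is x = (a_i − a_j) / (j − i). Reading off the sorted break points: {-2, -1, 1, 8}.
Verification: at each break x_0, at least two indices attain the minimum of min_i(a_i + i · x_0).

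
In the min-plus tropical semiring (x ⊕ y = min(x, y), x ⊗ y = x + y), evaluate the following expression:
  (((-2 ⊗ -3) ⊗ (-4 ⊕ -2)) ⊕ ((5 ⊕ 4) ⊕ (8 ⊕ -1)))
(((-2 ⊗ -3) ⊗ (-4 ⊕ -2)) ⊕ ((5 ⊕ 4) ⊕ (8 ⊕ -1))) = -9

Expand innermost to outermost. Recall ⊕ takes the minimum of its arguments and ⊗ takes their sum. Working out the expression (((-2 ⊗ -3) ⊗ (-4 ⊕ -2)) ⊕ ((5 ⊕ 4) ⊕ (8 ⊕ -1))) gives -9.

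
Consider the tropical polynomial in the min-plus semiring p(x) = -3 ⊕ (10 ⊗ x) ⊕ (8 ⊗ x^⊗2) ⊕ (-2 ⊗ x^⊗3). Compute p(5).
p(5) = -3

A tropical monomial a ⊗ x^⊗i evaluates to a + i · x. Evaluating each term at x = 5:
  Term 0 contributes -3 + 0 · 5 = -3
  Term 1 contributes 10 + 1 · 5 = 15
  Term 2 contributes 8 + 2 · 5 = 18
  Term 3 contributes -2 + 3 · 5 = 13
p(5) = ⊕ of these = min[-3, 15, 18, 13] = -3.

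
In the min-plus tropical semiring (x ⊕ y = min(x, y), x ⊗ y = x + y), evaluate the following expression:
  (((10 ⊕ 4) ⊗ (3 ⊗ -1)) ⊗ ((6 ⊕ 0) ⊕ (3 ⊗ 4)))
(((10 ⊕ 4) ⊗ (3 ⊗ -1)) ⊗ ((6 ⊕ 0) ⊕ (3 ⊗ 4))) = 6

Expand innermost to outermost. Recall ⊕ takes the minimum of its arguments and ⊗ takes their sum. Working out the expression (((10 ⊕ 4) ⊗ (3 ⊗ -1)) ⊗ ((6 ⊕ 0) ⊕ (3 ⊗ 4))) gives 6.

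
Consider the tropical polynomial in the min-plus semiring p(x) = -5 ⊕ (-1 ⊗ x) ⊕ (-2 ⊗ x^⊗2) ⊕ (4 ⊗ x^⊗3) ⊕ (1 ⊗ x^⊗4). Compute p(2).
p(2) = -5

A tropical monomial a ⊗ x^⊗i evaluates to a + i · x. Evaluating each term at x = 2:
  Term 0 contributes -5 + 0 · 2 = -5
  Term 1 contributes -1 + 1 · 2 = 1
  Term 2 contributes -2 + 2 · 2 = 2
  Term 3 contributes 4 + 3 · 2 = 10
  Term 4 contributes 1 + 4 · 2 = 9
p(2) = ⊕ of these = min[-5, 1, 2, 10, 9] = -5.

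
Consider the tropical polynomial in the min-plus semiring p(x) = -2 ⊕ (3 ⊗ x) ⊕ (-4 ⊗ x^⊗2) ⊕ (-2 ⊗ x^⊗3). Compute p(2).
p(2) = -2

A tropical monomial a ⊗ x^⊗i evaluates to a + i · x. Evaluating each term at x = 2:
  Term 0 contributes -2 + 0 · 2 = -2
  Term 1 contributes 3 + 1 · 2 = 5
  Term 2 contributes -4 + 2 · 2 = 0
  Term 3 contributes -2 + 3 · 2 = 4
p(2) = ⊕ of these = min[-2, 5, 0, 4] = -2.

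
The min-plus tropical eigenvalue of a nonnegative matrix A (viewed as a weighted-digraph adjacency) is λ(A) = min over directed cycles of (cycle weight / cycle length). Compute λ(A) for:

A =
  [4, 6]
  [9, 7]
λ(A) = 4

Enumerate directed cycles and compute their means (weight / length). Sample:
  cycle 0 → 0: weight = 4, length = 1, mean = 4/1 ≈ 4.000
  cycle 1 → 1: weight = 7, length = 1, mean = 7/1 ≈ 7.000
  cycle 0 → 1 → 0: weight = 15, length = 2, mean = 15/2 ≈ 7.500
  cycle 1 → 0 → 1: weight = 15, length = 2, mean = 15/2 ≈ 7.500
Minimum mean = 4.000, attained e.g. along the cycle 0 → 0 with weight 4 and length 1. So λ(A) = 4/1 = 4.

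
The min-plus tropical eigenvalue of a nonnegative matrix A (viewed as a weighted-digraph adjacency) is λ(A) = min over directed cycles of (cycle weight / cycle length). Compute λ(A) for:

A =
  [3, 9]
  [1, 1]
λ(A) = 1

Enumerate directed cycles and compute their means (weight / length). Sample:
  cycle 0 → 0: weight = 3, length = 1, mean = 3/1 ≈ 3.000
  cycle 1 → 1: weight = 1, length = 1, mean = 1/1 ≈ 1.000
  cycle 0 → 1 → 0: weight = 10, length = 2, mean = 10/2 ≈ 5.000
  cycle 1 → 0 → 1: weight = 10, length = 2, mean = 10/2 ≈ 5.000
Minimum mean = 1.000, attained e.g. along the cycle 1 → 1 with weight 1 and length 1. So λ(A) = 1/1 = 1.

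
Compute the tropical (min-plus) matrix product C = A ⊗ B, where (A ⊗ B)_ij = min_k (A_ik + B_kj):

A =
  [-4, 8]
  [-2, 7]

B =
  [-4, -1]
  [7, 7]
A ⊗ B =
  [-8, -5]
  [-6, -3]

Apply the min-plus product entry-by-entry:
  C[0][0] = min over k of (A[0][0] + B[0][0] = -4 + -4 = -8, A[0][1] + B[1][0] = 8 + 7 = 15) = -8 (attained at k = 0)
  C[0][1] = min over k of (A[0][0] + B[0][1] = -4 + -1 = -5, A[0][1] + B[1][1] = 8 + 7 = 15) = -5 (attained at k = 0)
  C[1][0] = min over k of (A[1][0] + B[0][0] = -2 + -4 = -6, A[1][1] + B[1][0] = 7 + 7 = 14) = -6 (attained at k = 0)
  C[1][1] = min over k of (A[1][0] + B[0][1] = -2 + -1 = -3, A[1][1] + B[1][1] = 7 + 7 = 14) = -3 (attained at k = 0)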